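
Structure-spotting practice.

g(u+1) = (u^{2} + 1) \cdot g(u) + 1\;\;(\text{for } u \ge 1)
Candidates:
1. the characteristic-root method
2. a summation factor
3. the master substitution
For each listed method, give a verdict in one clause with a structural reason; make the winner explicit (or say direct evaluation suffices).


Method: a summation factor — one-term recursion with variable weight u^{2} + 1 is solved by product normalization, not by root-finding.
- the characteristic-root method — the coefficients change with the index, which the root method cannot absorb.
- a summation factor: a fit — the right tool for this form.
- the master substitution — there is no divide-the-index recursive argument.


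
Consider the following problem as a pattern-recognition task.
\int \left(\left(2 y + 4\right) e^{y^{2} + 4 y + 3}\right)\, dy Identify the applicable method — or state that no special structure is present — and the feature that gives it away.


Verdict: u-substitution — collected, the integrand has one factor that is, up to a constant, the derivative of an inner expression the rest depends on — substitute for that inner expression.


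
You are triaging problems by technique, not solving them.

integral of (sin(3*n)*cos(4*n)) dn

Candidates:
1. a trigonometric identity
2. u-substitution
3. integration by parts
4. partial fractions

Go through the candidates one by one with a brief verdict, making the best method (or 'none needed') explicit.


Method: a trigonometric identity — cross-frequency products like sin(3*n)*cos(4*n) are the textbook product-to-sum case — the identity converts them to directly integrable sinusoids.
- a trigonometric identity — applicable, and directly so.
- u-substitution — no subexpression of the integrand serves as a whole-integral substitution inner — individual terms may offer their own, but none carries its derivative as a factor of the full integrand; a working change of variable would have to be constructed from outside the expression.
- integration by parts: not the fit here: there is no polynomial factor to ladder down — parts can still close the trigonometric product by recursion, though the identity rewrite is the direct route.
- partial fractions — the expression is not a ratio of polynomials that decomposes further.


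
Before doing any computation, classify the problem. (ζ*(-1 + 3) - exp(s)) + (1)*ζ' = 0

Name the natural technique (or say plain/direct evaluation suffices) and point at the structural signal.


Diagnosis: a linear integrating factor — the equation is linear in ζ with coefficient (-1 + 3); multiplying by the integrating factor exp(∫(-1 + 3)) makes the left side a perfect derivative.


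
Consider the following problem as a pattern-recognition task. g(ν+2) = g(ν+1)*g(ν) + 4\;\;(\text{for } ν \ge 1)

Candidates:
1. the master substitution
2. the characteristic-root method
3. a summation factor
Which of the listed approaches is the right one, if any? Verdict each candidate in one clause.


Method: no special technique — the map from one term to the next is curved, not linear, so linear closed-form machinery does not attach.
- the master substitution — there is no divide-the-index recursive argument.
- the characteristic-root method — the recursion is nonlinear in the sequence values, so no linear-modes ansatz applies.
- a summation factor: no summation factor applies — the rule is not linear in the sequence values.


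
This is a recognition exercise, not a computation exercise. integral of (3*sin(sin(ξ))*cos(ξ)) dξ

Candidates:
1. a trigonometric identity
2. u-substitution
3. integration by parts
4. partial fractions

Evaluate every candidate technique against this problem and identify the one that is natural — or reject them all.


Technique: u-substitution — collected, the integrand has one factor that is, up to a constant, the derivative of an inner expression the rest depends on — substitute for that inner expression.
- a trigonometric identity: neither the even-power reduction nor the product-to-sum identity applies to this structure.
- u-substitution: yes — fits the structure here.
- integration by parts: the integrand does not split as a nonconstant polynomial times an exp, sine, cosine of a linear argument, or logarithm — no polynomial-kernel parts product to differentiate one side of.
- partial fractions — there is no rational-function structure to decompose.


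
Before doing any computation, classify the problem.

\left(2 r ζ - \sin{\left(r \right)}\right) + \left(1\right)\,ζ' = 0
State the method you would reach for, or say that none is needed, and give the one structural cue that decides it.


Verdict: a linear integrating factor — ζ enters only linearly with coefficient 2 r; multiply by exp of the integral of 2 r and the left side becomes one derivative.


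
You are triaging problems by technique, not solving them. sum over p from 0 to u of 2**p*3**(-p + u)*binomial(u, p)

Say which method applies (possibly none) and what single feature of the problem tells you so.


Method: the binomial theorem — binomial coefficients against complementary powers of 2 and 3: recognize the binomial expansion and resum.


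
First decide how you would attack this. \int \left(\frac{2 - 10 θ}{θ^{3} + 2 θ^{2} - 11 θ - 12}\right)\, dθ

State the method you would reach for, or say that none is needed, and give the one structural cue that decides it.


Diagnosis: partial fractions — the bottom, θ^{3} + 2 θ^{2} - 11 θ - 12, comes apart into simple factors, and a proper rational function over split factors decomposes.


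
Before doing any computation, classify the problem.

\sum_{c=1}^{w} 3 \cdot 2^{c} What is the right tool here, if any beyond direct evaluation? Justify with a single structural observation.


Verdict: the geometric series formula — the ratio of consecutive terms is the constant 2, independent of the index — a geometric sum.


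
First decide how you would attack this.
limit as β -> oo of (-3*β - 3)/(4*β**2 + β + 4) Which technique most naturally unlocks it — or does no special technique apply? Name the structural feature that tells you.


Best approach: dominant-term comparison — growth-rate triage: the leading powers of β decide the limit, everything else is noise. As a single quotient, the ∞/∞ shape would yield to repeated differentiation as well — the growth comparison gets there in one look.


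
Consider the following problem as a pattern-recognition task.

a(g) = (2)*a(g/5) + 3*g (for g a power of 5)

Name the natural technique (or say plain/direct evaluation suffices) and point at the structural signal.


Best approach: the master substitution — the argument g/5 divides the index by 5; the standard g = 5^m substitution converts it to a constant-shift recurrence.


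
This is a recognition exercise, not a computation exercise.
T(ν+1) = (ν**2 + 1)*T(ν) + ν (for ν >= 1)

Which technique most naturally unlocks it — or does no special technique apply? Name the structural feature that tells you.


Diagnosis: a summation factor — because the multiplier ν**2 + 1 is index-dependent, divide through by its running product and sum the resulting differences.


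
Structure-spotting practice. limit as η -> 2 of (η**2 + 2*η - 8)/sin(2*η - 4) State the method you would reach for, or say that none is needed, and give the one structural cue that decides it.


Diagnosis: l'Hôpital's rule (0/0) — the 0/0 form at 2 is the signature situation for l'Hôpital's rule. One could equally expand both pieces locally and compare leading terms; the rule does that in one stroke.


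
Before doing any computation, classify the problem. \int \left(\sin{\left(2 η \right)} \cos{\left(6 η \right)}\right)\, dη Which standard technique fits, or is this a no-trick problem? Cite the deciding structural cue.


Technique: a trigonometric identity — distinct frequencies under one product (\sin{\left(2 η \right)} \cos{\left(6 η \right)}): the product-to-sum identity is the systematic route to an integrable form.


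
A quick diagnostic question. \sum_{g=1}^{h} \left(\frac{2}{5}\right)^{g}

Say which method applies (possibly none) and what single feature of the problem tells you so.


Technique: the geometric series formula — check a ratio of consecutive terms: it is \frac{2}{5}, independent of the index, so the geometric formula closes the sum.


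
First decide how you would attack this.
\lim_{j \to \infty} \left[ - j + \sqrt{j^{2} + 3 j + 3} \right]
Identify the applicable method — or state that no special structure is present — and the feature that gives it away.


Diagnosis: conjugate multiplication — turning the difference into a conjugate-rationalized ratio makes the limit readable.


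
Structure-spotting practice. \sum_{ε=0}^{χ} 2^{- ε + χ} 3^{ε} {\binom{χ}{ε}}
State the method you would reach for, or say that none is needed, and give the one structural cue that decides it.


Diagnosis: the binomial theorem — the summand is term ε of a binomial expansion in 3 and 2; the whole sum is a single power.


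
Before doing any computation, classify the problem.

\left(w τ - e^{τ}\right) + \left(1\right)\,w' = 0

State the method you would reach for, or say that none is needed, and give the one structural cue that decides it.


Technique: a linear integrating factor — the unknown enters only to the first power against a nonzero forcing term — the integrating-factor template applies directly.


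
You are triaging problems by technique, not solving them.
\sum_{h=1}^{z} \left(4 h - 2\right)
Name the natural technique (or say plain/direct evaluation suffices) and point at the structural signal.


Best approach: no special technique — constant-multiple powers of h with no cancellation partners and no common ratio — use the standard power-sum formulas.


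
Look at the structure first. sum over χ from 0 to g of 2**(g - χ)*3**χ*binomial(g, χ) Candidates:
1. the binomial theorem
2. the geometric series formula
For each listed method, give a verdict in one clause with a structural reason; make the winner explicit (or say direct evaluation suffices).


Technique: the binomial theorem — terms weighting binomial(g, χ) against matched powers of 3 and 2 reassemble into (3 + 2)^g by the binomial theorem.
- the binomial theorem: yes — fits the structure here.
- the geometric series formula: the term-to-term ratio drifts with the index — the one thing the geometric formula cannot absorb.


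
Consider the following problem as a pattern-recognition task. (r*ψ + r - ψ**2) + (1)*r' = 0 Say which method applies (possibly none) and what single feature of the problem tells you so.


Best approach: a linear integrating factor — linear in the unknown with genuine forcing: multiply through by the exponential of the integrated coefficient and the left side closes into one derivative.


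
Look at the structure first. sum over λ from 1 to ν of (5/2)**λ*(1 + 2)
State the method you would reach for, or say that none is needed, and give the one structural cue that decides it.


Diagnosis: the geometric series formula — consecutive terms stand in a fixed index-free ratio — the geometric sum formula closes it.


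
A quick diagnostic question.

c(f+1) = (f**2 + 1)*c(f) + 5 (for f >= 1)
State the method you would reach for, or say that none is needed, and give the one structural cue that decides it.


Diagnosis: a summation factor — first-order, linear, moving coefficient f**2 + 1: the discrete analogue of an integrating factor handles it.


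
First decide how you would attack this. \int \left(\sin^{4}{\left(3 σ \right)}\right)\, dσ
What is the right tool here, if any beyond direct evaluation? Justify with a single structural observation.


Method: a trigonometric identity — an even power like \sin^{4}{\left(3 σ \right)} flattens under the half-angle identity into first-degree cosines you can integrate directly.


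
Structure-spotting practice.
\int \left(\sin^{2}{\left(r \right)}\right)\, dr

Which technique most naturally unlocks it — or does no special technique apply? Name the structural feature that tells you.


Method: a trigonometric identity — reduce \sin^{2}{\left(r \right)} with the power-reduction formula and the integral becomes first-degree trigonometry.


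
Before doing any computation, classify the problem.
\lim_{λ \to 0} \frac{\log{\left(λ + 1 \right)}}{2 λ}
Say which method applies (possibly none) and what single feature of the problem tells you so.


Technique: l'Hôpital's rule (0/0) — the 0/0 form at 0 is the signature situation for l'Hôpital's rule. A first-order expansion at the point is an equally standard path; the rule packages it.


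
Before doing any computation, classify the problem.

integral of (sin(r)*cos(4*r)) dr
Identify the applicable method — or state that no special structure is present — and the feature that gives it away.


Technique: a trigonometric identity — distinct frequencies under one product (sin(r)*cos(4*r)): the product-to-sum identity is the systematic route to an integrable form.


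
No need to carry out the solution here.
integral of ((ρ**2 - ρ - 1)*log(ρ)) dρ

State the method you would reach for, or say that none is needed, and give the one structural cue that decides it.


Verdict: integration by parts — with u = log(ρ) the logarithm disappears after one differentiation, leaving a power-rule integral.


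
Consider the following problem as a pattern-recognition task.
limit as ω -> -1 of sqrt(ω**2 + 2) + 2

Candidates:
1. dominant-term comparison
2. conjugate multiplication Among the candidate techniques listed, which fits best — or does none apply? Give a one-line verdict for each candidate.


Verdict: no special technique — nothing blocks direct substitution at -1: plug in and finish.
- dominant-term comparison — this limit is not decided by comparing polynomial growth at infinity.
- conjugate multiplication: no divergent radical difference is present for a conjugate pair to cancel.


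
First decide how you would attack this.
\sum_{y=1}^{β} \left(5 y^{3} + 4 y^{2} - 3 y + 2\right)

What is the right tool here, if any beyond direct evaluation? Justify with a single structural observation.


Verdict: no special technique — constant-multiple powers of y with no cancellation partners and no common ratio — use the standard power-sum formulas.


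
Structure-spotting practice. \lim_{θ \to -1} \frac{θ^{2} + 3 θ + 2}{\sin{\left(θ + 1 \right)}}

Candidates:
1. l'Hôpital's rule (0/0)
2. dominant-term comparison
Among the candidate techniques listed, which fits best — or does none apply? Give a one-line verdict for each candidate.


Verdict: l'Hôpital's rule (0/0) — substituting -1 gives 0 over 0; differentiate top and bottom once and re-evaluate. Expanding numerator and denominator to first order gives the same value — the rule automates exactly that.
- l'Hôpital's rule (0/0) — applies; the problem has the shape this method handles.
- dominant-term comparison: this is not a rational comparison of growth rates at infinity.


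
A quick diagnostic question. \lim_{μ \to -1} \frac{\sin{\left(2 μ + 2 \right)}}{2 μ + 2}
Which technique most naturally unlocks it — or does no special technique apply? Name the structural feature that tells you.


Best approach: l'Hôpital's rule (0/0) — both numerator and denominator vanish at -1: the genuine 0/0 indeterminate that l'Hôpital exists for. The standard small-argument limits would also carry it; the rule is the systematic route.


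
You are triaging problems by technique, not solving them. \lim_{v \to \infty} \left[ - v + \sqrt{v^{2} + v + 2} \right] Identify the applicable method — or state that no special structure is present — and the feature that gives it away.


Verdict: conjugate multiplication — infinity minus infinity with a radical in play — multiply by the conjugate so the divergences of \sqrt{v^{2} + v + 2} and v annihilate.


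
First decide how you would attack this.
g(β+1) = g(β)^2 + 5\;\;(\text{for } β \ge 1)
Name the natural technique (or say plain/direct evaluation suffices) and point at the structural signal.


Method: no special technique — the update rule curves (it is not linear in the unknown sequence), so no superposition-based closed form attaches — iterate or study it directly.


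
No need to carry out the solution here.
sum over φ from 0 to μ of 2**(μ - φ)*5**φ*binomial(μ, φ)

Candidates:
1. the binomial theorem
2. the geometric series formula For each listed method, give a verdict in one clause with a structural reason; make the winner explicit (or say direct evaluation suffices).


Best approach: the binomial theorem — terms weighting binomial(μ, φ) against matched powers of 5 and 2 reassemble into (5 + 2)^μ by the binomial theorem.
- the binomial theorem: a fit — the right tool for this form.
- the geometric series formula — no single multiplier carries one term to the next throughout the sum.


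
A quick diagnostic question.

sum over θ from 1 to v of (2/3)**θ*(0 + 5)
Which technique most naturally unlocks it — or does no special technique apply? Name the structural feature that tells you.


Technique: the geometric series formula — each term is 2/3 times the previous one, so the geometric-series formula applies directly.


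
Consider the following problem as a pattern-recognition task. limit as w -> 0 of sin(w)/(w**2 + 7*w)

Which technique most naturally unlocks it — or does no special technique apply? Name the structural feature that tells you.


Diagnosis: l'Hôpital's rule (0/0) — the 0/0 form at 0 is the signature situation for l'Hôpital's rule. One could equally expand both pieces locally and compare leading terms; the rule does that in one stroke.


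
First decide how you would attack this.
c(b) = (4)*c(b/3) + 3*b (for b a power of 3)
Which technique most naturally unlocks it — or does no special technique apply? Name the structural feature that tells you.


Best approach: the master substitution — treat m = log base 3 of b as the new clock: one recursion step advances m by one while b scales by 3.


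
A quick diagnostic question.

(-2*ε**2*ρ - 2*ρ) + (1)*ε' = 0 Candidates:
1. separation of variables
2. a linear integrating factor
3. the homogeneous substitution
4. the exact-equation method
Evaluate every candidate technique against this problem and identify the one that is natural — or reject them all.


Verdict: separation of variables — separating collects all ε-dependence with the derivative and leaves all ρ-dependence opposite: variables separate.
- separation of variables — applicable, and directly so.
- a linear integrating factor: the unknown enters nonlinearly (through a power, a denominator, or a transcendental function), which the linear integrating-factor recipe cannot absorb as-is — any repair would come from a preliminary substitution, not the factor.
- the homogeneous substitution: the ratio of the variables does not determine the slope.
- the exact-equation method: the mixed-partials test fails on this split — it is not an exact differential as presented.


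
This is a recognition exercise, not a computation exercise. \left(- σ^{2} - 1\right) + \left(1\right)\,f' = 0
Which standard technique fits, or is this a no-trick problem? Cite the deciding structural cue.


Diagnosis: no special technique — the slope is a pure function of σ; integrate both sides and be done.


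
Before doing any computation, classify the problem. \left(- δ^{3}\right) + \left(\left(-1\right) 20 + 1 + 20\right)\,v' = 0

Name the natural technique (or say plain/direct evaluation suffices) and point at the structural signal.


Diagnosis: no special technique — solved for the derivative, v never appears on the right — this is a direct integration in δ, not a differential-equations problem at heart.


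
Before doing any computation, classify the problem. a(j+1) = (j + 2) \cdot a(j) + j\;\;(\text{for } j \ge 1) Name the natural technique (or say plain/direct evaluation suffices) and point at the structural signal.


Verdict: a summation factor — it is first-order linear but the coefficient j + 2 depends on the index, so multiply through by a summation factor to telescope it.


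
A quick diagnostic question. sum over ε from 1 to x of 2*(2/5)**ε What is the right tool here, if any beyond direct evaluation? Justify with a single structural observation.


Diagnosis: the geometric series formula — check a ratio of consecutive terms: it is 2/5, independent of the index, so the geometric formula closes the sum.


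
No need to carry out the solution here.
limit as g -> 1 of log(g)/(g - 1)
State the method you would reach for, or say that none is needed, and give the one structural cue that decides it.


Best approach: l'Hôpital's rule (0/0) — plug in 1: top and bottom both hit zero, so differentiate each and retry. Known elementary limits would finish this too — the rule just bypasses the case analysis.


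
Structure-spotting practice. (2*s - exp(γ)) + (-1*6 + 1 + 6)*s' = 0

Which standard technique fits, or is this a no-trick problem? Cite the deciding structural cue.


Best approach: a linear integrating factor — linear in the unknown with genuine forcing: multiply through by the exponential of the integrated coefficient and the left side closes into one derivative.


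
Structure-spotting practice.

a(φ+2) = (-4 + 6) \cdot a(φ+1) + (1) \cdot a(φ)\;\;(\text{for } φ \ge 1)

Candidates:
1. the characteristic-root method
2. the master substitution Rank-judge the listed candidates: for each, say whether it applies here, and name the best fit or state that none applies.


Diagnosis: the characteristic-root method — shift-invariance with fixed coefficients calls for exponential trials; the characteristic polynomial finds every r^φ.
- the characteristic-root method — a fit — the right tool for this form.
- the master substitution — there is no divide-the-index recursive argument.


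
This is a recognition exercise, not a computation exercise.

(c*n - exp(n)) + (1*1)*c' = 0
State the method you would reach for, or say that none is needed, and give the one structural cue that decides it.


Diagnosis: a linear integrating factor — c enters only linearly with coefficient n; multiply by exp of the integral of n and the left side becomes one derivative.


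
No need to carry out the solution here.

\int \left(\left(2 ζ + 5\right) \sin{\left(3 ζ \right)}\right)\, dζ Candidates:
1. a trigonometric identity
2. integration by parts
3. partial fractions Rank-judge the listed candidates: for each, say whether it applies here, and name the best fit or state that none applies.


Verdict: integration by parts — a polynomial factor 2 ζ + 5 multiplies \sin{\left(3 ζ \right)}; differentiating 2 ζ + 5 lowers its degree while \sin{\left(3 ζ \right)} integrates cleanly, so parts wins.
- a trigonometric identity — there is no trigonometric structure whose rewriting would simplify the integrand.
- integration by parts: yes — fits the structure here.
- partial fractions — the expression is not a ratio of polynomials that decomposes further.


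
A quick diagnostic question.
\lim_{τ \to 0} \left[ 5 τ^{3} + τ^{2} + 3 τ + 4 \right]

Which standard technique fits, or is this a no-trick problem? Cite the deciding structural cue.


Diagnosis: no special technique — nothing blocks direct substitution at 0: plug in and finish.


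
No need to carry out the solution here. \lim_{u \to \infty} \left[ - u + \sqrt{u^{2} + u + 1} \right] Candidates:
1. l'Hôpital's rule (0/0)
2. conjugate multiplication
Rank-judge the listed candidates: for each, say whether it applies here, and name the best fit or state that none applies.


Technique: conjugate multiplication — this difference gives up after one conjugate multiplication — the radical structure cancels against its conjugate.
- l'Hôpital's rule (0/0): substitution produces ∞ − ∞ rather than a vanishing quotient; the rule needs a 0/0 ratio to act on.
- conjugate multiplication: applicable, and directly so.


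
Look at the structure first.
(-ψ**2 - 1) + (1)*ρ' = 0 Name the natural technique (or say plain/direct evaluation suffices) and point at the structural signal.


Diagnosis: no special technique — the slope is a pure function of ψ; integrate both sides and be done.


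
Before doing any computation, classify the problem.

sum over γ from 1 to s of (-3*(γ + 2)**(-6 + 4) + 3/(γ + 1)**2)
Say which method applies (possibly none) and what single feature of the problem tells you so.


Best approach: telescoping — this sum is a zipper: each term contributes 3/(γ + 1)**2 and removes the next index's value, which the following term puts back, closing term by term.


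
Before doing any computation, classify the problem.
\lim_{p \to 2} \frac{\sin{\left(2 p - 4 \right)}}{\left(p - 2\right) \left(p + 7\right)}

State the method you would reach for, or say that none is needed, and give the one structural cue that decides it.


Best approach: l'Hôpital's rule (0/0) — substituting 2 gives 0 over 0; differentiate top and bottom once and re-evaluate. A local series expansion at the point resolves it as well; the rule is the packaged version of that step.


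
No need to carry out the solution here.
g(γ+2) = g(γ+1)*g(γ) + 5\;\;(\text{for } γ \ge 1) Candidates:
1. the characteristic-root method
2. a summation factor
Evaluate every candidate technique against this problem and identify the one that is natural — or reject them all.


Verdict: no special technique — a nonlinear dependence on earlier terms breaks linearity, and with it every superposition-based closed form.
- the characteristic-root method — nonlinearity rules out exponential-mode superposition from the start.
- a summation factor: no summation factor applies — the rule is not linear in the sequence values.


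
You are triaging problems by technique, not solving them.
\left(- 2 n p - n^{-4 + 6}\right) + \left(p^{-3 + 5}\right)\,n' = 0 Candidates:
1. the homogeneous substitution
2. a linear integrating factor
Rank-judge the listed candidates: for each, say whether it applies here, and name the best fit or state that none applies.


Diagnosis: the homogeneous substitution — scaling p and n together leaves the slope fixed — it depends only on n/p, so substitute the ratio. This doubles as a Bernoulli equation in the unknown as written; the homogeneous route needs no setup at all.
- the homogeneous substitution — yes — fits the structure here.
- a linear integrating factor: a nonlinear term in the unknown puts this outside the integrating-factor template.


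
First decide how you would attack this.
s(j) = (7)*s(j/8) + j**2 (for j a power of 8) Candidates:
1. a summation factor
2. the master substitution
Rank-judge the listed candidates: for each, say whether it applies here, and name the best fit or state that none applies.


Method: the master substitution — a divide-and-conquer shape: argument j/8, so change variables with j = 8^m and solve the linear version.
- a summation factor: a divided-index call is outside the fixed-shift first-order family a summation factor normalizes.
- the master substitution: yes — fits the structure here.


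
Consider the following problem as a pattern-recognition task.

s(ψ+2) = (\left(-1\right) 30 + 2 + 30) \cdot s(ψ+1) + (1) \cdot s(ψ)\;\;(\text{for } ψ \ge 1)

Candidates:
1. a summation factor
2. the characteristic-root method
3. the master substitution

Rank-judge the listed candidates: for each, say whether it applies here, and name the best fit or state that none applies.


Diagnosis: the characteristic-root method — shift-invariance with fixed coefficients calls for exponential trials; the characteristic polynomial finds every r^ψ.
- a summation factor — the recurrence reaches back more than one step, outside the first-order family a summation factor normalizes.
- the characteristic-root method — yes — fits the structure here.
- the master substitution — the recursion steps by a constant offset, so exponential reindexing is pointless.


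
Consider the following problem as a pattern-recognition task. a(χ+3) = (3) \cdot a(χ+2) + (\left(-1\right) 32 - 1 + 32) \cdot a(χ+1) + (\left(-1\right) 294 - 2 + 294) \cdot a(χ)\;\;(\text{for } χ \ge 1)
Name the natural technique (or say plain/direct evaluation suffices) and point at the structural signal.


Best approach: the characteristic-root method — fixed numeric weights on consecutive terms and no forcing term added: the root method in its home territory.


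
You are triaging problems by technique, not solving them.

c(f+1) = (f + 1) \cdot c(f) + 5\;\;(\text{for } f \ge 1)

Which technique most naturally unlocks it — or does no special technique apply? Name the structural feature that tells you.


Technique: a summation factor — first-order, linear, moving coefficient f + 1: the discrete analogue of an integrating factor handles it.


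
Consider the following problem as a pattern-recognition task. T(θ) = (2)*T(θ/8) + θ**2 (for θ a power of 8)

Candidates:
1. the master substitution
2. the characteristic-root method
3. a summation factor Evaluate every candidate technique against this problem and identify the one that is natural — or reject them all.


Technique: the master substitution — index division is the fingerprint: θ/8 in the recursive call means substitute θ = 8^m.
- the master substitution — a fit — the right tool for this form.
- the characteristic-root method — a divided-index call is not the fixed-shift linear shape that characteristic roots solve.
- a summation factor: a divided-index call is outside the fixed-shift first-order family a summation factor normalizes.


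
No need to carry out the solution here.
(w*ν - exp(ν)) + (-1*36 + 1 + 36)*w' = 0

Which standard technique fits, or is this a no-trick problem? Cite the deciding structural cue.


Method: a linear integrating factor — w enters only linearly with coefficient ν; multiply by exp of the integral of ν and the left side becomes one derivative.


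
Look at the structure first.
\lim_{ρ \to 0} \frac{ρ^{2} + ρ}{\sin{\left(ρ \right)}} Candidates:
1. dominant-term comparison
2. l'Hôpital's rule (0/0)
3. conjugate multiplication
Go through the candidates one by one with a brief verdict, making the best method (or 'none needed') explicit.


Best approach: l'Hôpital's rule (0/0) — the 0/0 form at 0 is the signature situation for l'Hôpital's rule. A first-order expansion at the point is an equally standard path; the rule packages it.
- dominant-term comparison: this is not a rational comparison of growth rates at infinity.
- l'Hôpital's rule (0/0) — yes, a natural case for it.
- conjugate multiplication: no difference of divergent radicals appears, so rationalizing has nothing to cancel.


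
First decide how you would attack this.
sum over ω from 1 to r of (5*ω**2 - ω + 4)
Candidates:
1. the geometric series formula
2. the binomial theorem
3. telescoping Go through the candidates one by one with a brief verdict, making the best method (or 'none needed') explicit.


Verdict: no special technique — every summand is a constant multiple of a power of ω — apply the standard power-sum identities one degree at a time.
- the geometric series formula — the ratio of consecutive terms depends on the index.
- the binomial theorem — no binomial coefficients pair with matched powers.
- telescoping — the terms as presented offer no neighboring cancellation — a telescoping rewrite may exist, but the displayed structure does not hand one over.


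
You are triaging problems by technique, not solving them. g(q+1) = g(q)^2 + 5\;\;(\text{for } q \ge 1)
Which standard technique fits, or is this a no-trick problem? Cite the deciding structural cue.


Verdict: no special technique — the new term depends nonlinearly on the old ones, which disqualifies every superposition-based technique.


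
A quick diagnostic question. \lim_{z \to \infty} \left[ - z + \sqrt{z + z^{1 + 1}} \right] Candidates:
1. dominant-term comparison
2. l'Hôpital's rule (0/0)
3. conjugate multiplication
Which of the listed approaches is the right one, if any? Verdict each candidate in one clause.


Verdict: conjugate multiplication — both pieces blow up but their difference is finite; the conjugate trick rationalizes \sqrt{z + z^{1 + 1}} - z.
- dominant-term comparison: this limit is not decided by comparing leading-term growth at infinity.
- l'Hôpital's rule (0/0): no quotient structure at all: the clash is ∞ minus ∞, which rationalizing converts into a tractable ratio.
- conjugate multiplication — yes — fits the structure here.


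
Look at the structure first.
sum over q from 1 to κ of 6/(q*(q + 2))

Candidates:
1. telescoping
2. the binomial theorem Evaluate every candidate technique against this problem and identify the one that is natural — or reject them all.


Verdict: telescoping — 6/(q*(q + 2)) hides a difference of shifted reciprocals — decompose it and the middle of the sum vanishes.
- telescoping — yes — fits the structure here.
- the binomial theorem — the terms do not reassemble into a binomial power.


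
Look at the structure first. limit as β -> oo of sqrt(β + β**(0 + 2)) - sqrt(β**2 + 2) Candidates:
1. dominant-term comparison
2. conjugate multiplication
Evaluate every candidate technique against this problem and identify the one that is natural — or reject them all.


Verdict: conjugate multiplication — both pieces blow up but their difference is finite; the conjugate trick rationalizes sqrt(β + β**(0 + 2)) - sqrt(β**2 + 2).
- dominant-term comparison: this limit is not decided by comparing polynomial growth at infinity.
- conjugate multiplication: applies; the problem has the shape this method handles.


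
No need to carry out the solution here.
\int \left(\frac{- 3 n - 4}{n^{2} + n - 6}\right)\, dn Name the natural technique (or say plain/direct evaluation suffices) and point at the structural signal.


Verdict: partial fractions — the bottom, n^{2} + n - 6, comes apart into simple factors, and a proper rational function over split factors decomposes.


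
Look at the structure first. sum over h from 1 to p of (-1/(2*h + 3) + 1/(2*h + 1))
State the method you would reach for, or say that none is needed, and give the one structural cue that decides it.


Technique: telescoping — this sum is a zipper: each term contributes 1/(2*h + 1) and removes the next index's value, which the following term puts back, closing term by term.


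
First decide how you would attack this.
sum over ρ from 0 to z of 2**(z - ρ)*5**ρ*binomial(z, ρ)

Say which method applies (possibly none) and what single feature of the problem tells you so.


Best approach: the binomial theorem — binomial coefficients against complementary powers of 5 and 2: recognize the binomial expansion and resum.


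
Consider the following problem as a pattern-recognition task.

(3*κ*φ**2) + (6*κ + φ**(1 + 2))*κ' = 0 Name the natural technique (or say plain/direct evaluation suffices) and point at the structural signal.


Technique: the exact-equation method — because the two cross partials coincide, the form is conservative as written — recover its potential in (φ, κ).


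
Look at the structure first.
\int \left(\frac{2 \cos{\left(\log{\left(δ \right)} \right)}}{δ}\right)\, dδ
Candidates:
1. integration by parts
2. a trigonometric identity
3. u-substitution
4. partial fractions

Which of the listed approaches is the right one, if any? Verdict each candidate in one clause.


Verdict: u-substitution — collected, the integrand has one factor that is, up to a constant, the derivative of an inner expression the rest depends on — substitute for that inner expression.
- integration by parts — the nonconstant-polynomial-times-standard-kernel pattern (an exp, sine, cosine, or logarithm partner) is absent.
- a trigonometric identity — no even trigonometric power and no product of distinct frequencies to rewrite.
- u-substitution: yes, a natural case for it.
- partial fractions: there is no rational-function structure to decompose.


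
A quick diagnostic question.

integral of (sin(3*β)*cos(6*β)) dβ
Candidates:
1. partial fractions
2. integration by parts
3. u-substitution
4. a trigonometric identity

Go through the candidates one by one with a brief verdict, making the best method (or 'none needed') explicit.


Diagnosis: a trigonometric identity — mixed-frequency products such as sin(3*β)*cos(6*β) are designed for the product-to-sum formula.
- partial fractions — the expression is not a ratio of polynomials that decomposes further.
- integration by parts: not the fit here: there is no polynomial factor to ladder down — parts can still close the trigonometric product by recursion, though the identity rewrite is the direct route.
- u-substitution — no subexpression of the integrand serves as a whole-integral substitution inner — individual terms may offer their own, but none carries its derivative as a factor of the full integrand; a working change of variable would have to be constructed from outside the expression.
- a trigonometric identity — applicable, and directly so.


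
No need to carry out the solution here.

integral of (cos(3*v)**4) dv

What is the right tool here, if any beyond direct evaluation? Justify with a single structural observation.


Diagnosis: a trigonometric identity — reduce cos(3*v)**4 with the power-reduction formula and the integral becomes first-degree trigonometry.


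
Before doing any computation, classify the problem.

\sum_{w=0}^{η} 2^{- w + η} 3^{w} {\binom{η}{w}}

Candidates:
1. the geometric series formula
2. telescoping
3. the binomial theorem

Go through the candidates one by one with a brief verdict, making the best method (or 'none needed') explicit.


Verdict: the binomial theorem — the binomial coefficients weight matched powers of 3 and 2, which is exactly the expansion of a binomial power.
- the geometric series formula: no single multiplier carries one term to the next throughout the sum.
- telescoping — in the displayed form, no term reappears at a neighboring index to cancel against.
- the binomial theorem: a fit — the right tool for this form.


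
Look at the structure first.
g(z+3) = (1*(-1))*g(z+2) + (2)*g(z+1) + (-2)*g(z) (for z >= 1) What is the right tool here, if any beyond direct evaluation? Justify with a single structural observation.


Best approach: the characteristic-root method — constant coefficients and linearity mean the ansatz r^z reduces it to solving the characteristic polynomial.


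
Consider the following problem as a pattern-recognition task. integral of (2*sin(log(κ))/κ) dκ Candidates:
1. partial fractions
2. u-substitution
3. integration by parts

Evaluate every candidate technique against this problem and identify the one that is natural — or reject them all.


Technique: u-substitution — collected, the integrand has one factor that is, up to a constant, the derivative of an inner expression the rest depends on — substitute for that inner expression.
- partial fractions — the expression is not a ratio of polynomials that decomposes further.
- u-substitution — a fit — the right tool for this form.
- integration by parts — there is no nonconstant-polynomial-times-kernel split with an exp, sine, cosine (degree-1 argument), or logarithm partner.


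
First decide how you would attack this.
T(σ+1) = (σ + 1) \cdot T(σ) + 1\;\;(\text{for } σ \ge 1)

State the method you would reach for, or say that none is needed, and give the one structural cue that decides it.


Best approach: a summation factor — normalize by the running product of σ + 1: the left side becomes a difference, and differences sum.
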